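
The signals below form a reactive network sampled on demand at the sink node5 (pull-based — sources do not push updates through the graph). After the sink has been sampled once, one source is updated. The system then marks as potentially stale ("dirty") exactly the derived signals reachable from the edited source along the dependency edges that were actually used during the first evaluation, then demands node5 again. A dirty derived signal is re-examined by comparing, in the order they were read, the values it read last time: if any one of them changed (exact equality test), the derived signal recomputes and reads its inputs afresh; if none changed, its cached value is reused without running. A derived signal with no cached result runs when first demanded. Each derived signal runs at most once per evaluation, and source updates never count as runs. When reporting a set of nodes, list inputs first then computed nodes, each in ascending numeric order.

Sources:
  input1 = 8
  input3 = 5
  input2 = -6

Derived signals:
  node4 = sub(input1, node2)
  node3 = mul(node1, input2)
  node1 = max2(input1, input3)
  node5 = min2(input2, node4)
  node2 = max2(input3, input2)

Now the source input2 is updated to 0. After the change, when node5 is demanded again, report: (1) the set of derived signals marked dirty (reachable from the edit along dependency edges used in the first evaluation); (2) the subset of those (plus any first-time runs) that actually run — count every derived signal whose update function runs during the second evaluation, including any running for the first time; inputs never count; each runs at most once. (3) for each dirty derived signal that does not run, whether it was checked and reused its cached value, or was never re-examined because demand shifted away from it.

Initial pass — values computed on the first demand:
  node2 = max2(5, -6) = 5
  node4 = sub(8, 5) = 3
  node5 = min2(-6, 3) = -6

Second demand — change propagation:
  node2: re-runs because input2 -6->0; new result 5 (unchanged).
  node4: re-examined; everything it read last time is the same (input1 unchanged, node2 unchanged) — cache 3 kept, no run.
  node5: re-runs because input2 -6->0; new result 0.

The important point: at node4 every value read last time is unchanged, so the dirty flag clears without a run.

Dirty set: node2, node4, node5.
Run set: node2, node5 (2 run).
Re-examined without running (cache reused): node4.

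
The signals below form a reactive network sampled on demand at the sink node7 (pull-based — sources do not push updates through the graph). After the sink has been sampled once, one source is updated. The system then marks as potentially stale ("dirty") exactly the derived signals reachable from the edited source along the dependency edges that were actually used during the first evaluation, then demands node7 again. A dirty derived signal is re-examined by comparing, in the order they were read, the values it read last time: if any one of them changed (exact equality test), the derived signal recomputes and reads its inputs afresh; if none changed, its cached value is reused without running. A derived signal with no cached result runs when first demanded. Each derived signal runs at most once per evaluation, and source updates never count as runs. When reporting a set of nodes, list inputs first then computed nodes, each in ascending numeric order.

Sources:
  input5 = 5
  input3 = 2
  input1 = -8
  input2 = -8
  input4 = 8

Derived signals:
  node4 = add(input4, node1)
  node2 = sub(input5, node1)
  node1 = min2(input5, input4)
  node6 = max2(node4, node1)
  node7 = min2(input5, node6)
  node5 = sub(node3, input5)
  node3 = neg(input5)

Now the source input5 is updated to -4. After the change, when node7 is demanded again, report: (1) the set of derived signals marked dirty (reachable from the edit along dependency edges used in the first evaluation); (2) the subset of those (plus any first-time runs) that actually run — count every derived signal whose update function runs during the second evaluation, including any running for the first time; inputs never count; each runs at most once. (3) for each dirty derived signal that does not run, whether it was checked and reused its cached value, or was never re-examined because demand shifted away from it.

Dirty set: node1, node4, node6, node7.
Run set: node1, node4, node6, node7 (4 run).
All dirty derived signals ended up running.

Initial pass — values computed on the first demand:
  node1 = min2(5, 8) = 5
  node4 = add(8, 5) = 13
  node6 = max2(13, 5) = 13
  node7 = min2(5, 13) = 5

Second demand — change propagation:
  node1: re-runs because input5 5->-4; new result -4.
  node4: re-runs because node1 5->-4; new result 4.
  node6: re-runs because node4 13->4; node1 5->-4; new result 4.
  node7: re-runs because input5 5->-4; node6 13->4; new result -4.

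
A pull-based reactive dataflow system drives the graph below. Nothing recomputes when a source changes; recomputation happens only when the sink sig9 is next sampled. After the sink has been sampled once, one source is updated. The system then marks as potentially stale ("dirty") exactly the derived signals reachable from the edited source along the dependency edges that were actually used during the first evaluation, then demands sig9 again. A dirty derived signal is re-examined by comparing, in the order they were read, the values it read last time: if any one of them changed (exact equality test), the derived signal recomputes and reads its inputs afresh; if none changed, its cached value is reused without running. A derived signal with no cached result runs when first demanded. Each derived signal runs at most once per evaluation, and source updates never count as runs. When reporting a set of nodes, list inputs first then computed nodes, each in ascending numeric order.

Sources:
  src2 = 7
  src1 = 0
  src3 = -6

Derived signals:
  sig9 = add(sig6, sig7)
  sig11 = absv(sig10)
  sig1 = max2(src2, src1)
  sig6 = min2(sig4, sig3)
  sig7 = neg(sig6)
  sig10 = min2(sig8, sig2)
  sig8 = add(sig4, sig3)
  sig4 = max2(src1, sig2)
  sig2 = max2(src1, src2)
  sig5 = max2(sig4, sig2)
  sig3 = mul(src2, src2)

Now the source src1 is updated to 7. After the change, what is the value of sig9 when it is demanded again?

New value of sig9: 0.
Key observation: the cutoff stops propagation at sig6 — its inputs' values are unchanged, so it reuses its cache.

First evaluation (everything demanded from the output):
  sig2 = max2(0, 7) = 7
  sig3 = mul(7, 7) = 49
  sig4 = max2(0, 7) = 7
  sig6 = min2(7, 49) = 7
  sig7 = neg(7) = -7
  sig9 = add(7, -7) = 0

Propagation after the edit:
  sig2: runs — src1 0->7; result 7 (same value as before).
  sig4: runs — src1 0->7; result 7 (same value as before).
  sig6: checked — values it read are unchanged (sig4 unchanged, sig3 unchanged); reused cached 7 without running.
  sig7: checked — values it read are unchanged (sig6 unchanged); reused cached -7 without running.
  sig9: checked — values it read are unchanged (sig6 unchanged, sig7 unchanged); reused cached 0 without running.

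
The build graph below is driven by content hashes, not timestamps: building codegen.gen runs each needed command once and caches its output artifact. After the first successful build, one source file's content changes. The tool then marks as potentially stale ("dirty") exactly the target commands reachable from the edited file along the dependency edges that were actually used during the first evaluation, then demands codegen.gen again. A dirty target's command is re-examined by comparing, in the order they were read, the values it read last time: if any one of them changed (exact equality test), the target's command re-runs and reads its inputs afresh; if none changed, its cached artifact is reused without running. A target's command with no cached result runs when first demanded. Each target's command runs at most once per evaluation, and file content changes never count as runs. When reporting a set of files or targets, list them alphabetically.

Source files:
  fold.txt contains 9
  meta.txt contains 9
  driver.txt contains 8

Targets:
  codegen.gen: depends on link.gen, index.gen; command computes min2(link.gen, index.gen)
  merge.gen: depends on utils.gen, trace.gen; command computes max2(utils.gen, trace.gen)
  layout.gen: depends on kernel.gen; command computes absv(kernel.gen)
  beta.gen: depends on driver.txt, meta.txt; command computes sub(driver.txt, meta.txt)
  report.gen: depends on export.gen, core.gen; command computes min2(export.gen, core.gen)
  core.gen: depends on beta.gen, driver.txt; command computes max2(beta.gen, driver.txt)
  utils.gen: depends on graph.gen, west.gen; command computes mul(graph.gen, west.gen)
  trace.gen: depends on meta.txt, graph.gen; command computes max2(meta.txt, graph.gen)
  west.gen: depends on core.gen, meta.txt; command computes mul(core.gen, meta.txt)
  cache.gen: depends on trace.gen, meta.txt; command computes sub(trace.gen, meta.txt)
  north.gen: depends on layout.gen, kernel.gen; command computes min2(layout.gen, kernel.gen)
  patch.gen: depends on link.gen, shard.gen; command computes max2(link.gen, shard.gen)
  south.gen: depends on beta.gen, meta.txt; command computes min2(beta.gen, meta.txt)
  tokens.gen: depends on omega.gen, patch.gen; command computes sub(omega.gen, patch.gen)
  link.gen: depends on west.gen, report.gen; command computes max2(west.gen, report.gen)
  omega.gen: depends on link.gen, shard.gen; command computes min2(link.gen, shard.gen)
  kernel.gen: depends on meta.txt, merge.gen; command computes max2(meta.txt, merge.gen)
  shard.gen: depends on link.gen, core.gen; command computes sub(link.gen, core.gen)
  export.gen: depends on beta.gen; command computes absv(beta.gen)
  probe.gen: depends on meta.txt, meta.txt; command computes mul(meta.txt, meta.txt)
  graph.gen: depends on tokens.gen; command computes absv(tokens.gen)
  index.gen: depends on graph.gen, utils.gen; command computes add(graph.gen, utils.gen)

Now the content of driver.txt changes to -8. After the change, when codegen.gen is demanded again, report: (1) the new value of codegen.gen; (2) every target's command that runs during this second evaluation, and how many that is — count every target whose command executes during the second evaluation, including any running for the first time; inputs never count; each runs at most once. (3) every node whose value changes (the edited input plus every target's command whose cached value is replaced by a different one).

codegen.gen now evaluates to -568.
Run set: beta.gen, codegen.gen, core.gen, export.gen, index.gen, link.gen, omega.gen, patch.gen, report.gen, shard.gen, tokens.gen, utils.gen, west.gen (13 run).
Changed values: beta.gen, codegen.gen, core.gen, driver.txt, export.gen, index.gen, link.gen, omega.gen, patch.gen, report.gen, shard.gen, utils.gen, west.gen.
The important point: at graph.gen every value read last time is unchanged, so the dirty flag clears without a run.

Initial pass — values computed on the first demand:
  beta.gen = sub(8, 9) = -1
  core.gen = max2(-1, 8) = 8
  export.gen = absv(-1) = 1
  report.gen = min2(1, 8) = 1
  west.gen = mul(8, 9) = 72
  link.gen = max2(72, 1) = 72
  shard.gen = sub(72, 8) = 64
  omega.gen = min2(72, 64) = 64
  patch.gen = max2(72, 64) = 72
  tokens.gen = sub(64, 72) = -8
  graph.gen = absv(-8) = 8
  utils.gen = mul(8, 72) = 576
  index.gen = add(8, 576) = 584
  codegen.gen = min2(72, 584) = 72

Second demand — change propagation:
  beta.gen: re-runs because driver.txt 8->-8; new result -17.
  core.gen: re-runs because beta.gen -1->-17; driver.txt 8->-8; new result -8.
  export.gen: re-runs because beta.gen -1->-17; new result 17.
  report.gen: re-runs because export.gen 1->17; core.gen 8->-8; new result -8.
  west.gen: re-runs because core.gen 8->-8; new result -72.
  link.gen: re-runs because west.gen 72->-72; report.gen 1->-8; new result -8.
  shard.gen: re-runs because link.gen 72->-8; core.gen 8->-8; new result 0.
  omega.gen: re-runs because link.gen 72->-8; shard.gen 64->0; new result -8.
  patch.gen: re-runs because link.gen 72->-8; shard.gen 64->0; new result 0.
  tokens.gen: re-runs because omega.gen 64->-8; patch.gen 72->0; new result -8 (unchanged).
  graph.gen: re-examined; everything it read last time is the same (tokens.gen unchanged) — cache 8 kept, no run.
  utils.gen: re-runs because west.gen 72->-72; new result -576.
  index.gen: re-runs because utils.gen 576->-576; new result -568.
  codegen.gen: re-runs because link.gen 72->-8; index.gen 584->-568; new result -568.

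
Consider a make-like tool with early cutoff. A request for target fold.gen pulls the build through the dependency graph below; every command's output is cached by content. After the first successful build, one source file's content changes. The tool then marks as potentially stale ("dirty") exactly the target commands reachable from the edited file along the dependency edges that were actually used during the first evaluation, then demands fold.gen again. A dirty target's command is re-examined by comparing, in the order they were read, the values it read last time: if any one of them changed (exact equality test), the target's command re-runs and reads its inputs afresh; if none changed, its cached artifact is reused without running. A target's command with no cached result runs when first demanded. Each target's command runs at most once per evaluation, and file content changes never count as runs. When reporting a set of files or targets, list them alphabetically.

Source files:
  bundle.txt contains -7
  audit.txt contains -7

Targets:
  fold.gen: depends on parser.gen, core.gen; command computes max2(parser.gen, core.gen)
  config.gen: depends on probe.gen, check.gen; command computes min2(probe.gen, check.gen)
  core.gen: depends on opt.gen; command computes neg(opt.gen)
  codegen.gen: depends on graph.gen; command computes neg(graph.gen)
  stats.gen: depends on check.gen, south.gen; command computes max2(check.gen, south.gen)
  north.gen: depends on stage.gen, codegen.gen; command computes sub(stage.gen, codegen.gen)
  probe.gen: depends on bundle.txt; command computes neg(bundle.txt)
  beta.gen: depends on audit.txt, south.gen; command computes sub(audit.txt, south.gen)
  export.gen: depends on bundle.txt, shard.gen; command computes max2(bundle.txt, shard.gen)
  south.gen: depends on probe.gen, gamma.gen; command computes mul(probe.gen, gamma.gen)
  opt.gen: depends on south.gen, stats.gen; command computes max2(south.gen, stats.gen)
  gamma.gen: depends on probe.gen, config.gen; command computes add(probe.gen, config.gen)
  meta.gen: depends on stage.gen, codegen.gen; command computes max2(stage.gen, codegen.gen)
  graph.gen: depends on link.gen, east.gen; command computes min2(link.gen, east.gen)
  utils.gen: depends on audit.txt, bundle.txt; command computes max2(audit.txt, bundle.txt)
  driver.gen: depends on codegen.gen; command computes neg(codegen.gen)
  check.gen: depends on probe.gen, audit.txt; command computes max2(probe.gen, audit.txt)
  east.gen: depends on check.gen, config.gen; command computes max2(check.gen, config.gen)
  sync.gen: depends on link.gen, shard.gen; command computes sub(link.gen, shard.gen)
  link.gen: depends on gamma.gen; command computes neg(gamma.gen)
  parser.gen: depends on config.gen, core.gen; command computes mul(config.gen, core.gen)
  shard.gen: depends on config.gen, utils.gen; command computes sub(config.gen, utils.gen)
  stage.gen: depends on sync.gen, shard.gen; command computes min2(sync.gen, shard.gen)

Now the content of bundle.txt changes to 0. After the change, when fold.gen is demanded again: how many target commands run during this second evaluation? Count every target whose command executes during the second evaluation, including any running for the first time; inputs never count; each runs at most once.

10 target commands run: check.gen, config.gen, core.gen, fold.gen, gamma.gen, opt.gen, parser.gen, probe.gen, south.gen, stats.gen.

First demand of the output computes:
  probe.gen = neg(-7) = 7
  check.gen = max2(7, -7) = 7
  config.gen = min2(7, 7) = 7
  gamma.gen = add(7, 7) = 14
  south.gen = mul(7, 14) = 98
  stats.gen = max2(7, 98) = 98
  opt.gen = max2(98, 98) = 98
  core.gen = neg(98) = -98
  parser.gen = mul(7, -98) = -686
  fold.gen = max2(-686, -98) = -98

After the edit, cleaning proceeds:
  probe.gen: a read changed (bundle.txt -7->0) — executes, giving 0.
  check.gen: a read changed (probe.gen 7->0) — executes, giving 0.
  config.gen: a read changed (probe.gen 7->0; check.gen 7->0) — executes, giving 0.
  gamma.gen: a read changed (probe.gen 7->0; config.gen 7->0) — executes, giving 0.
  south.gen: a read changed (probe.gen 7->0; gamma.gen 14->0) — executes, giving 0.
  stats.gen: a read changed (check.gen 7->0; south.gen 98->0) — executes, giving 0.
  opt.gen: a read changed (south.gen 98->0; stats.gen 98->0) — executes, giving 0.
  core.gen: a read changed (opt.gen 98->0) — executes, giving 0.
  parser.gen: a read changed (config.gen 7->0; core.gen -98->0) — executes, giving 0.
  fold.gen: a read changed (parser.gen -686->0; core.gen -98->0) — executes, giving 0.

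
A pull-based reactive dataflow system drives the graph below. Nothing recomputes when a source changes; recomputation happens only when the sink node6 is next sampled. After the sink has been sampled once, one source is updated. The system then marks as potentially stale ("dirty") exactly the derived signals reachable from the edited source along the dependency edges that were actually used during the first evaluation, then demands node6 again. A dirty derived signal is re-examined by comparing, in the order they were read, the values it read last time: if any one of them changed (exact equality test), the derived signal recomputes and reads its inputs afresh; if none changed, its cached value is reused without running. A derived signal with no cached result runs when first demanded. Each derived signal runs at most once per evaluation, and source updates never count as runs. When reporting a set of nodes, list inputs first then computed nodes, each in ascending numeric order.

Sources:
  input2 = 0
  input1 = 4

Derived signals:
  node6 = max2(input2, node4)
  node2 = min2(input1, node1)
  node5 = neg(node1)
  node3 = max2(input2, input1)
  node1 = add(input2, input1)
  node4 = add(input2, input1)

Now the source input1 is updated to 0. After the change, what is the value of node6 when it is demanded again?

New value of node6: 0.

First evaluation (everything demanded from the output):
  node4 = add(0, 4) = 4
  node6 = max2(0, 4) = 4

Propagation after the edit:
  node4: runs — input1 4->0; result 0.
  node6: runs — node4 4->0; result 0.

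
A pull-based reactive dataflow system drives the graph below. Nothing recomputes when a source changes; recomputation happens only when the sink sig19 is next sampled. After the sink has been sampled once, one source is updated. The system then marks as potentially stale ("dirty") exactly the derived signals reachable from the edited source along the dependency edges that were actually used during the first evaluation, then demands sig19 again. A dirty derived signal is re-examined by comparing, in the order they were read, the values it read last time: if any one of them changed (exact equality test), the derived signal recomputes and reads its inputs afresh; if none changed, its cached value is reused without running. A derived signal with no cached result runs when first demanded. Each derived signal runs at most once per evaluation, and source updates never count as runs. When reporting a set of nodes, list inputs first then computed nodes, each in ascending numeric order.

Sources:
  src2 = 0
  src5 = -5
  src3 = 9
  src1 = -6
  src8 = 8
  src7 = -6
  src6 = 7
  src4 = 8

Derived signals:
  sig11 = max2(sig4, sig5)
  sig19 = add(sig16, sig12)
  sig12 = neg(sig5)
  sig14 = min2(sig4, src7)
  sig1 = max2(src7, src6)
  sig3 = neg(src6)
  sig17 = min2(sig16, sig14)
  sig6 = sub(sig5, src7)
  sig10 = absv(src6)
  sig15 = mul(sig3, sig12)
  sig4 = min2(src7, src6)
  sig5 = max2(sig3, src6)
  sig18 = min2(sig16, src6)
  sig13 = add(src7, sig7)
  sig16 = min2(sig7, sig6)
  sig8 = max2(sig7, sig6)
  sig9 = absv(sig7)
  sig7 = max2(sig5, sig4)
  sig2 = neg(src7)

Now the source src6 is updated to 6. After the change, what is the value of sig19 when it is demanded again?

First evaluation (everything demanded from the output):
  sig3 = neg(7) = -7
  sig4 = min2(-6, 7) = -6
  sig5 = max2(-7, 7) = 7
  sig6 = sub(7, -6) = 13
  sig7 = max2(7, -6) = 7
  sig12 = neg(7) = -7
  sig16 = min2(7, 13) = 7
  sig19 = add(7, -7) = 0

Propagation after the edit:
  sig3: runs — src6 7->6; result -6.
  sig4: runs — src6 7->6; result -6 (same value as before).
  sig5: runs — sig3 -7->-6; src6 7->6; result 6.
  sig6: runs — sig5 7->6; result 12.
  sig7: runs — sig5 7->6; result 6.
  sig12: runs — sig5 7->6; result -6.
  sig16: runs — sig7 7->6; sig6 13->12; result 6.
  sig19: runs — sig16 7->6; sig12 -7->-6; result 0 (same value as before).

New value of sig19: 0.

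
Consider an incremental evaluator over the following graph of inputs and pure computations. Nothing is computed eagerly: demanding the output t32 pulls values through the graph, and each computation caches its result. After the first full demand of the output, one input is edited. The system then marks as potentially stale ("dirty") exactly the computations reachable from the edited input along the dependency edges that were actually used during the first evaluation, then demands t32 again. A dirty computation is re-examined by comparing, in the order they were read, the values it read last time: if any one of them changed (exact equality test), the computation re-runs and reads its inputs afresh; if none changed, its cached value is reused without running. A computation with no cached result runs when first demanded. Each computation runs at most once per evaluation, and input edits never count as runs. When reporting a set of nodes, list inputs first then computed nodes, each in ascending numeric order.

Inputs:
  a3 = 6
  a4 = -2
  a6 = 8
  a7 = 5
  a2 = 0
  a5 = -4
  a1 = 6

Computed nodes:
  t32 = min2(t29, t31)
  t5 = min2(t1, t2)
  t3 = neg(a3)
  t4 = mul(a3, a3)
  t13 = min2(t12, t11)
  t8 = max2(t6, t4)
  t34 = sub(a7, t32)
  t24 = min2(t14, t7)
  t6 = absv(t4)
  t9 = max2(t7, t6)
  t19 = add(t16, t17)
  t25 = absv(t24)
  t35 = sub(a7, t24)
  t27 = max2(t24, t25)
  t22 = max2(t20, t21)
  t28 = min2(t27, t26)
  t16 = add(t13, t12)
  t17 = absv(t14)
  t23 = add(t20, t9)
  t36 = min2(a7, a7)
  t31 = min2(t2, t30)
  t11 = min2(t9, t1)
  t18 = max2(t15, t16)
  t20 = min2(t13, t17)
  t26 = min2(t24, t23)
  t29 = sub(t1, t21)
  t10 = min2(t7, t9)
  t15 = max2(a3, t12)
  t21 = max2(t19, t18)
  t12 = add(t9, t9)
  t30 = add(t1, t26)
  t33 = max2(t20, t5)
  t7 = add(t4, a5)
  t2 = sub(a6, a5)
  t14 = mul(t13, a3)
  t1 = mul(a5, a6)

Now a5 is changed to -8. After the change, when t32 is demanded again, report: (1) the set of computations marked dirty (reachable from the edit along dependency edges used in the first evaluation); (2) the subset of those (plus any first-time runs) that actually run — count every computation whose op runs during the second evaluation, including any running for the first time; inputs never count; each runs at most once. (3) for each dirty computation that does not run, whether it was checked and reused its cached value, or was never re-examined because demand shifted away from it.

Initial pass — values computed on the first demand:
  t1 = mul(-4, 8) = -32
  t2 = sub(8, -4) = 12
  t4 = mul(6, 6) = 36
  t6 = absv(36) = 36
  t7 = add(36, -4) = 32
  t9 = max2(32, 36) = 36
  t11 = min2(36, -32) = -32
  t12 = add(36, 36) = 72
  t13 = min2(72, -32) = -32
  t14 = mul(-32, 6) = -192
  t15 = max2(6, 72) = 72
  t16 = add(-32, 72) = 40
  t17 = absv(-192) = 192
  t18 = max2(72, 40) = 72
  t19 = add(40, 192) = 232
  t20 = min2(-32, 192) = -32
  t21 = max2(232, 72) = 232
  t23 = add(-32, 36) = 4
  t24 = min2(-192, 32) = -192
  t26 = min2(-192, 4) = -192
  t29 = sub(-32, 232) = -264
  t30 = add(-32, -192) = -224
  t31 = min2(12, -224) = -224
  t32 = min2(-264, -224) = -264

Second demand — change propagation:
  t1: re-runs because a5 -4->-8; new result -64.
  t2: re-runs because a5 -4->-8; new result 16.
  t7: re-runs because a5 -4->-8; new result 28.
  t9: re-runs because t7 32->28; new result 36 (unchanged).
  t11: re-runs because t1 -32->-64; new result -64.
  t12: re-examined; everything it read last time is the same (t9 unchanged, t9 unchanged) — cache 72 kept, no run.
  t13: re-runs because t11 -32->-64; new result -64.
  t14: re-runs because t13 -32->-64; new result -384.
  t15: re-examined; everything it read last time is the same (a3 unchanged, t12 unchanged) — cache 72 kept, no run.
  t16: re-runs because t13 -32->-64; new result 8.
  t17: re-runs because t14 -192->-384; new result 384.
  t18: re-runs because t16 40->8; new result 72 (unchanged).
  t19: re-runs because t16 40->8; t17 192->384; new result 392.
  t20: re-runs because t13 -32->-64; t17 192->384; new result -64.
  t21: re-runs because t19 232->392; new result 392.
  t23: re-runs because t20 -32->-64; new result -28.
  t24: re-runs because t14 -192->-384; t7 32->28; new result -384.
  t26: re-runs because t24 -192->-384; t23 4->-28; new result -384.
  t29: re-runs because t1 -32->-64; t21 232->392; new result -456.
  t30: re-runs because t1 -32->-64; t26 -192->-384; new result -448.
  t31: re-runs because t2 12->16; t30 -224->-448; new result -448.
  t32: re-runs because t29 -264->-456; t31 -224->-448; new result -456.

The important point: at t12 every value read last time is unchanged, so the dirty flag clears without a run.

Dirty set: t1, t2, t7, t9, t11, t12, t13, t14, t15, t16, t17, t18, t19, t20, t21, t23, t24, t26, t29, t30, t31, t32.
Run set: t1, t2, t7, t9, t11, t13, t14, t16, t17, t18, t19, t20, t21, t23, t24, t26, t29, t30, t31, t32 (20 run).
Re-examined without running (cache reused): t12, t15.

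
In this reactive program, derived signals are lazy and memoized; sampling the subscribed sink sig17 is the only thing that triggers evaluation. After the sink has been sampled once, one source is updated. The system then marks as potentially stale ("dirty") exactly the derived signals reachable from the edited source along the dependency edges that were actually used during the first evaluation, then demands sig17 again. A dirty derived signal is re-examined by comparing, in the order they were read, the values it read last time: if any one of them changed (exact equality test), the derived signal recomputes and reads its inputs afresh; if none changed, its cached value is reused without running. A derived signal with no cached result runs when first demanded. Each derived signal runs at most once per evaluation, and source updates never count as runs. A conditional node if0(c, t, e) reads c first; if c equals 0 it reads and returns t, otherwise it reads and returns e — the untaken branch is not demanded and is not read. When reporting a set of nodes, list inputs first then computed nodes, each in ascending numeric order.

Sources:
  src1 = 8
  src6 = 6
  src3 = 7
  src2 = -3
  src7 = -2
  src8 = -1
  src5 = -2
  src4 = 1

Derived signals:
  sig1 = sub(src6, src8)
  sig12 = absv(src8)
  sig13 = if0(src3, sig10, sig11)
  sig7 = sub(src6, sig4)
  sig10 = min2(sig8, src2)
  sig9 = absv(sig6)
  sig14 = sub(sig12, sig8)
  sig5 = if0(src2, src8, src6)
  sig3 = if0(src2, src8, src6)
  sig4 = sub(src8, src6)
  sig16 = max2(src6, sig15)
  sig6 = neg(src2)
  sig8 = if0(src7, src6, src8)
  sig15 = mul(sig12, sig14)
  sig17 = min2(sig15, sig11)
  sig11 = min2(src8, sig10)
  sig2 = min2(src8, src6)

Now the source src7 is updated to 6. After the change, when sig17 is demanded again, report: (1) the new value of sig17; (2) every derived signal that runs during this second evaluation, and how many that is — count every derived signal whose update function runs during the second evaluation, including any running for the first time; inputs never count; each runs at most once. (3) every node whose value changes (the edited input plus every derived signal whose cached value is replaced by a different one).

First demand of the output computes:
  sig8 = if0(src7=-2 -> else branch src8) = -1
  sig10 = min2(-1, -3) = -3
  sig11 = min2(-1, -3) = -3
  sig12 = absv(-1) = 1
  sig14 = sub(1, -1) = 2
  sig15 = mul(1, 2) = 2
  sig17 = min2(2, -3) = -3

After the edit, cleaning proceeds:
  sig8: a read changed (src7 -2->6) — executes, giving -1 — identical to its old value.
  sig10: dirty, but its reads are unchanged (sig8 unchanged, src2 unchanged); cached -3 stands.
  sig11: dirty, but its reads are unchanged (src8 unchanged, sig10 unchanged); cached -3 stands.
  sig14: dirty, but its reads are unchanged (sig12 unchanged, sig8 unchanged); cached 2 stands.
  sig15: dirty, but its reads are unchanged (sig12 unchanged, sig14 unchanged); cached 2 stands.
  sig17: dirty, but its reads are unchanged (sig15 unchanged, sig11 unchanged); cached -3 stands.

Note the absorption at sig8: it re-runs yet its value is the same, leaving the output's value untouched.

Demanding sig17 again yields -3.
1 derived signals run: sig8.
The nodes whose values change: src7.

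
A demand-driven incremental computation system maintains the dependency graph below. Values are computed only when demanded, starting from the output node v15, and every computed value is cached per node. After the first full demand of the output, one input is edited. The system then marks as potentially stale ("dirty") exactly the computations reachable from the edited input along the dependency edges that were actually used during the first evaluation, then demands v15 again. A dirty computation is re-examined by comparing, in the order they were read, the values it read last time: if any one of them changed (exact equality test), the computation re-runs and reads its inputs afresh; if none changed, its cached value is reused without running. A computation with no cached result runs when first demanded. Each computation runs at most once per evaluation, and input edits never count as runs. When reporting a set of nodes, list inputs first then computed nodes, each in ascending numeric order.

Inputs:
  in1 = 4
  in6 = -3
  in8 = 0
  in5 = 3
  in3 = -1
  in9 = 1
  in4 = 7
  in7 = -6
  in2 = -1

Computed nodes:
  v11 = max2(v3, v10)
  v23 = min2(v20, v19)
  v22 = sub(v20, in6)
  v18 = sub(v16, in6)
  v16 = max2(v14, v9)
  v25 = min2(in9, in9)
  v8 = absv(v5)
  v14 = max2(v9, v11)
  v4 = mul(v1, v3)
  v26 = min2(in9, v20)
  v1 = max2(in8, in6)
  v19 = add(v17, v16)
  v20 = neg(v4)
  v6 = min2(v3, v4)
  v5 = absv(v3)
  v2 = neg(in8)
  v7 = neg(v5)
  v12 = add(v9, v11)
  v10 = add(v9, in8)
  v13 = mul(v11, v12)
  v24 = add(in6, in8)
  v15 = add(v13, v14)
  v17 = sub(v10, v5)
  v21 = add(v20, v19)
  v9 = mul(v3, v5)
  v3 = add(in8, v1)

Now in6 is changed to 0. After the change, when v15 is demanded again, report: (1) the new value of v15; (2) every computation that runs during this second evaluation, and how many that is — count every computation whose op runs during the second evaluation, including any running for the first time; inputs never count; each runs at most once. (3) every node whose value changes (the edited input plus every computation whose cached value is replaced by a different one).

New value of v15: 0.
Computations that run: v1 — 1 in total.
Values that change: in6.
Key observation: the change is absorbed at v1 — it re-runs but produces the same value, and the output's value is unchanged.

First evaluation (everything demanded from the output):
  v1 = max2(0, -3) = 0
  v3 = add(0, 0) = 0
  v5 = absv(0) = 0
  v9 = mul(0, 0) = 0
  v10 = add(0, 0) = 0
  v11 = max2(0, 0) = 0
  v12 = add(0, 0) = 0
  v13 = mul(0, 0) = 0
  v14 = max2(0, 0) = 0
  v15 = add(0, 0) = 0

Propagation after the edit:
  v1: runs — in6 -3->0; result 0 (same value as before).
  v3: checked — values it read are unchanged (in8 unchanged, v1 unchanged); reused cached 0 without running.
  v5: checked — values it read are unchanged (v3 unchanged); reused cached 0 without running.
  v9: checked — values it read are unchanged (v3 unchanged, v5 unchanged); reused cached 0 without running.
  v10: checked — values it read are unchanged (v9 unchanged, in8 unchanged); reused cached 0 without running.
  v11: checked — values it read are unchanged (v3 unchanged, v10 unchanged); reused cached 0 without running.
  v12: checked — values it read are unchanged (v9 unchanged, v11 unchanged); reused cached 0 without running.
  v13: checked — values it read are unchanged (v11 unchanged, v12 unchanged); reused cached 0 without running.
  v14: checked — values it read are unchanged (v9 unchanged, v11 unchanged); reused cached 0 without running.
  v15: checked — values it read are unchanged (v13 unchanged, v14 unchanged); reused cached 0 without running.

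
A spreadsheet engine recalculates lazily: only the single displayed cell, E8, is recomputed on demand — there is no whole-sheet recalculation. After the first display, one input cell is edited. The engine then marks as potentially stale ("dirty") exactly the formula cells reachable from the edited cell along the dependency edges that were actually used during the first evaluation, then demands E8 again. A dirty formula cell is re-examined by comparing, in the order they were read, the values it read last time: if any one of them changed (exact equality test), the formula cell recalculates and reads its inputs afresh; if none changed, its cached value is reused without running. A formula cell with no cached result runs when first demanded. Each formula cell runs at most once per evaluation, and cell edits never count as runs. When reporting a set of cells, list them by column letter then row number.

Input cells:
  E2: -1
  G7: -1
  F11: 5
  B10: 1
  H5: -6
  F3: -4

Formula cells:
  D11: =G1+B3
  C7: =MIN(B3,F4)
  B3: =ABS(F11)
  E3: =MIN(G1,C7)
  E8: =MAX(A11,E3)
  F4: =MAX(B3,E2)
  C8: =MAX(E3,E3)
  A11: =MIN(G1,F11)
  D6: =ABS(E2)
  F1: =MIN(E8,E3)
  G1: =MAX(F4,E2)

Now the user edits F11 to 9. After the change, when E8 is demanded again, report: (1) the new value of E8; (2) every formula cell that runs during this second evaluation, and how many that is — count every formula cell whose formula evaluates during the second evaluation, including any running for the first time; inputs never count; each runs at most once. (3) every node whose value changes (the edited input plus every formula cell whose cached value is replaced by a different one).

New value of E8: 9.
Formula cells that run: A11, B3, C7, E3, E8, F4, G1 — 7 in total.
Values that change: A11, B3, C7, E3, E8, F4, F11, G1.

First evaluation (everything demanded from the output):
  B3 = ABS(5) = 5
  F4 = MAX(5, -1) = 5
  C7 = MIN(5, 5) = 5
  G1 = MAX(5, -1) = 5
  A11 = MIN(5, 5) = 5
  E3 = MIN(5, 5) = 5
  E8 = MAX(5, 5) = 5

Propagation after the edit:
  B3: runs — F11 5->9; result 9.
  F4: runs — B3 5->9; result 9.
  C7: runs — B3 5->9; F4 5->9; result 9.
  G1: runs — F4 5->9; result 9.
  A11: runs — G1 5->9; F11 5->9; result 9.
  E3: runs — G1 5->9; C7 5->9; result 9.
  E8: runs — A11 5->9; E3 5->9; result 9.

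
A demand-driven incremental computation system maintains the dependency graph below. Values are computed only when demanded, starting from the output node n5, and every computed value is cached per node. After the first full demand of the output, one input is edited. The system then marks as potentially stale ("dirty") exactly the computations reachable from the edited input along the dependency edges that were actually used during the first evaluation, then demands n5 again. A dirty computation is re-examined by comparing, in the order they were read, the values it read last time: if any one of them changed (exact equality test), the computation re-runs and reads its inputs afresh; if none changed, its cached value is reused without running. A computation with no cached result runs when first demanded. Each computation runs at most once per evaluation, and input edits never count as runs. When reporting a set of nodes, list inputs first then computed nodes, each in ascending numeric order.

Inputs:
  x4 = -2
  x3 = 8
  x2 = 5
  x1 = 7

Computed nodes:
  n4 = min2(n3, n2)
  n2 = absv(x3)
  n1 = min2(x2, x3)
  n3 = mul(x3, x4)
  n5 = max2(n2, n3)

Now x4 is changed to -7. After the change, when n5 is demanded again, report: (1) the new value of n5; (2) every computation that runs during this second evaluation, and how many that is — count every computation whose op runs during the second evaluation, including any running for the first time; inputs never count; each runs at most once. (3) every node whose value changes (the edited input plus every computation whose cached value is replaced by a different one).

New value of n5: 8.
Computations that run: n3, n5 — 2 in total.
Values that change: x4, n3.

First evaluation (everything demanded from the output):
  n2 = absv(8) = 8
  n3 = mul(8, -2) = -16
  n5 = max2(8, -16) = 8

Propagation after the edit:
  n3: runs — x4 -2->-7; result -56.
  n5: runs — n3 -16->-56; result 8 (same value as before).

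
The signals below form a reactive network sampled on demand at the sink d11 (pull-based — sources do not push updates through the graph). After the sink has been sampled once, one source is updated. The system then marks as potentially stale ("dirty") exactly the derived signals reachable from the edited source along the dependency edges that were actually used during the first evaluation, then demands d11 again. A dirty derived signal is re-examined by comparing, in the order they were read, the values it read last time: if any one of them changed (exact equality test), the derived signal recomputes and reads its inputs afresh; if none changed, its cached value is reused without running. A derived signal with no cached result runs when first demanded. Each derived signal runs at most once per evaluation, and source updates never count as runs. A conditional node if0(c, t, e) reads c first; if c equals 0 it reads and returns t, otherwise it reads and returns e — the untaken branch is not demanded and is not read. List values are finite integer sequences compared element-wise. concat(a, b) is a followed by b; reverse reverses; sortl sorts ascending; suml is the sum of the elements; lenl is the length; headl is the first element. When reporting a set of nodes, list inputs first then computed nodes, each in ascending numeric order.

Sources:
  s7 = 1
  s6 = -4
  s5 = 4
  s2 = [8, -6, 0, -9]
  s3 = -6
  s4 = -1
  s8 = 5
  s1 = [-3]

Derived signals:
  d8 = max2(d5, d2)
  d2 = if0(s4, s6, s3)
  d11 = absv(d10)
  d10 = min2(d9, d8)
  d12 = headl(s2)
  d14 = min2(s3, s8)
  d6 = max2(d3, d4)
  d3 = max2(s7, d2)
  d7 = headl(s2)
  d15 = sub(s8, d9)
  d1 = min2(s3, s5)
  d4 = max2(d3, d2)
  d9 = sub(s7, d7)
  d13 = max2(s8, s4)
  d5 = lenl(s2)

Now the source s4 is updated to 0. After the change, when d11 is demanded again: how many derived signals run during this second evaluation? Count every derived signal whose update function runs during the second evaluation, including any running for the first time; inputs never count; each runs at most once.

Initial pass — values computed on the first demand:
  d2 = if0(s4=-1 -> else branch s3) = -6
  d5 = lenl([8, -6, 0, -9]) = 4
  d7 = headl([8, -6, 0, -9]) = 8
  d8 = max2(4, -6) = 4
  d9 = sub(1, 8) = -7
  d10 = min2(-7, 4) = -7
  d11 = absv(-7) = 7

Second demand — change propagation:
  d2: re-runs because s4 -1->0; new result -4.
  d8: re-runs because d2 -6->-4; new result 4 (unchanged).
  d10: re-examined; everything it read last time is the same (d9 unchanged, d8 unchanged) — cache -7 kept, no run.
  d11: re-examined; everything it read last time is the same (d10 unchanged) — cache 7 kept, no run.

The important point: d8 recomputes to an identical value, and the output ends up unchanged.

Run set: d2, d8 (2 run).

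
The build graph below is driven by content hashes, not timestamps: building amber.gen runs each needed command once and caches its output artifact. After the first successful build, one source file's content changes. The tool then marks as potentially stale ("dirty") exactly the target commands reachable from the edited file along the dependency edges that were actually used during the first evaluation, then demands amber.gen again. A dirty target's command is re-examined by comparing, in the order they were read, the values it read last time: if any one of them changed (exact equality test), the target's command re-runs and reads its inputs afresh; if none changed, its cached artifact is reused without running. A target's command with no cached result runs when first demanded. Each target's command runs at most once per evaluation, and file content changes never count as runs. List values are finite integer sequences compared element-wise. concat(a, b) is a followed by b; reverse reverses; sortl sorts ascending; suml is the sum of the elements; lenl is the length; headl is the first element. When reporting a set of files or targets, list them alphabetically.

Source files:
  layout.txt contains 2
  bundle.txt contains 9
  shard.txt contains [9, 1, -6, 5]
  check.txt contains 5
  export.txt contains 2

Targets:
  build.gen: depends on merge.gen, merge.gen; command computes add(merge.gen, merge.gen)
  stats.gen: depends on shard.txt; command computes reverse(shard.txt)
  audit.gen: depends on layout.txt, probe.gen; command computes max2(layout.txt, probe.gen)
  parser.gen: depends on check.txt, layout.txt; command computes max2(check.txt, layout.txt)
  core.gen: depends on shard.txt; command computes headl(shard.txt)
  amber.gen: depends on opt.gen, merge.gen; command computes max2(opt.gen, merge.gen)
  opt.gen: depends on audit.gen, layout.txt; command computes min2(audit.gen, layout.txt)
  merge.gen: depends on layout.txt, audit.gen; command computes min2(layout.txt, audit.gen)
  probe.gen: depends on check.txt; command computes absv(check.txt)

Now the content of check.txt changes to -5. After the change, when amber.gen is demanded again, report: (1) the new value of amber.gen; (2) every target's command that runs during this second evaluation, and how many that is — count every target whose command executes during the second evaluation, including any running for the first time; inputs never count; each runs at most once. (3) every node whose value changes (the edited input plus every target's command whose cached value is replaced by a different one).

Initial pass — values computed on the first demand:
  probe.gen = absv(5) = 5
  audit.gen = max2(2, 5) = 5
  merge.gen = min2(2, 5) = 2
  opt.gen = min2(5, 2) = 2
  amber.gen = max2(2, 2) = 2

Second demand — change propagation:
  probe.gen: re-runs because check.txt 5->-5; new result 5 (unchanged).
  audit.gen: re-examined; everything it read last time is the same (layout.txt unchanged, probe.gen unchanged) — cache 5 kept, no run.
  merge.gen: re-examined; everything it read last time is the same (layout.txt unchanged, audit.gen unchanged) — cache 2 kept, no run.
  opt.gen: re-examined; everything it read last time is the same (audit.gen unchanged, layout.txt unchanged) — cache 2 kept, no run.
  amber.gen: re-examined; everything it read last time is the same (opt.gen unchanged, merge.gen unchanged) — cache 2 kept, no run.

The important point: probe.gen recomputes to an identical value, and the output ends up unchanged.

amber.gen now evaluates to 2.
Run set: probe.gen (1 run).
Changed values: check.txt.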